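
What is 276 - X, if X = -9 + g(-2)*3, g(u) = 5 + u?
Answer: 276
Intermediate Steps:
X = 0 (X = -9 + (5 - 2)*3 = -9 + 3*3 = -9 + 9 = 0)
276 - X = 276 - 1*0 = 276 + 0 = 276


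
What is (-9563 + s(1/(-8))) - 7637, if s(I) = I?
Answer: -137601/8 ≈ -17200.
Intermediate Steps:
(-9563 + s(1/(-8))) - 7637 = (-9563 + 1/(-8)) - 7637 = (-9563 - ⅛) - 7637 = -76505/8 - 7637 = -137601/8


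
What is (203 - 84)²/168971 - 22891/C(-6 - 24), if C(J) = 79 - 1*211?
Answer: 351798583/2027652 ≈ 173.50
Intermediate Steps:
C(J) = -132 (C(J) = 79 - 211 = -132)
(203 - 84)²/168971 - 22891/C(-6 - 24) = (203 - 84)²/168971 - 22891/(-132) = 119²*(1/168971) - 22891*(-1/132) = 14161*(1/168971) + 2081/12 = 14161/168971 + 2081/12 = 351798583/2027652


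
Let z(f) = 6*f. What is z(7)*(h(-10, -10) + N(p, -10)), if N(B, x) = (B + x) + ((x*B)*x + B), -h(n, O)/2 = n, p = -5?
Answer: -21000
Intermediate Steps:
h(n, O) = -2*n
N(B, x) = x + 2*B + B*x² (N(B, x) = (B + x) + ((B*x)*x + B) = (B + x) + (B*x² + B) = (B + x) + (B + B*x²) = x + 2*B + B*x²)
z(7)*(h(-10, -10) + N(p, -10)) = (6*7)*(-2*(-10) + (-10 + 2*(-5) - 5*(-10)²)) = 42*(20 + (-10 - 10 - 5*100)) = 42*(20 + (-10 - 10 - 500)) = 42*(20 - 520) = 42*(-500) = -21000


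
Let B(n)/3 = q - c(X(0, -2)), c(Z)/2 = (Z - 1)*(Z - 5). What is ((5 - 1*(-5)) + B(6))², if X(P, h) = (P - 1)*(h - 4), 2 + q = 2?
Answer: 400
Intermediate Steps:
q = 0 (q = -2 + 2 = 0)
X(P, h) = (-1 + P)*(-4 + h)
c(Z) = 2*(-1 + Z)*(-5 + Z) (c(Z) = 2*((Z - 1)*(Z - 5)) = 2*((-1 + Z)*(-5 + Z)) = 2*(-1 + Z)*(-5 + Z))
B(n) = -30 (B(n) = 3*(0 - (10 - 12*(4 - 1*(-2) - 4*0 + 0*(-2)) + 2*(4 - 1*(-2) - 4*0 + 0*(-2))²)) = 3*(0 - (10 - 12*(4 + 2 + 0 + 0) + 2*(4 + 2 + 0 + 0)²)) = 3*(0 - (10 - 12*6 + 2*6²)) = 3*(0 - (10 - 72 + 2*36)) = 3*(0 - (10 - 72 + 72)) = 3*(0 - 1*10) = 3*(0 - 10) = 3*(-10) = -30)
((5 - 1*(-5)) + B(6))² = ((5 - 1*(-5)) - 30)² = ((5 + 5) - 30)² = (10 - 30)² = (-20)² = 400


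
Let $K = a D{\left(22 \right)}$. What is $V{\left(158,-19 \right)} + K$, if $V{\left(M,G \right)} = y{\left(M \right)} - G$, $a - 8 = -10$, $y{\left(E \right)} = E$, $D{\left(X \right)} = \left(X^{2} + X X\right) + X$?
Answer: $-1803$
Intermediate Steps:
$D{\left(X \right)} = X + 2 X^{2}$ ($D{\left(X \right)} = \left(X^{2} + X^{2}\right) + X = 2 X^{2} + X = X + 2 X^{2}$)
$a = -2$ ($a = 8 - 10 = -2$)
$V{\left(M,G \right)} = M - G$
$K = -1980$ ($K = - 2 \cdot 22 \left(1 + 2 \cdot 22\right) = - 2 \cdot 22 \left(1 + 44\right) = - 2 \cdot 22 \cdot 45 = \left(-2\right) 990 = -1980$)
$V{\left(158,-19 \right)} + K = \left(158 - -19\right) - 1980 = \left(158 + 19\right) - 1980 = 177 - 1980 = -1803$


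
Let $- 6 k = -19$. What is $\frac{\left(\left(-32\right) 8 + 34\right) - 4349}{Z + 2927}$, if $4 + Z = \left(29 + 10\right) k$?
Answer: $- \frac{9142}{6093} \approx -1.5004$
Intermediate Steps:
$k = \frac{19}{6}$ ($k = \left(- \frac{1}{6}\right) \left(-19\right) = \frac{19}{6} \approx 3.1667$)
$Z = \frac{239}{2}$ ($Z = -4 + \left(29 + 10\right) \frac{19}{6} = -4 + 39 \cdot \frac{19}{6} = -4 + \frac{247}{2} = \frac{239}{2} \approx 119.5$)
$\frac{\left(\left(-32\right) 8 + 34\right) - 4349}{Z + 2927} = \frac{\left(\left(-32\right) 8 + 34\right) - 4349}{\frac{239}{2} + 2927} = \frac{\left(-256 + 34\right) - 4349}{\frac{6093}{2}} = \left(-222 - 4349\right) \frac{2}{6093} = \left(-4571\right) \frac{2}{6093} = - \frac{9142}{6093}$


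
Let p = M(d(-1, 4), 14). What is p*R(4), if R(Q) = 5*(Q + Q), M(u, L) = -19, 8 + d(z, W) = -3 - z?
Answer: -760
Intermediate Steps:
d(z, W) = -11 - z (d(z, W) = -8 + (-3 - z) = -11 - z)
p = -19
R(Q) = 10*Q (R(Q) = 5*(2*Q) = 10*Q)
p*R(4) = -190*4 = -19*40 = -760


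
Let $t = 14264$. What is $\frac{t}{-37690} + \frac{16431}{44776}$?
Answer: $- \frac{9700237}{843803720} \approx -0.011496$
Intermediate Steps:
$\frac{t}{-37690} + \frac{16431}{44776} = \frac{14264}{-37690} + \frac{16431}{44776} = 14264 \left(- \frac{1}{37690}\right) + 16431 \cdot \frac{1}{44776} = - \frac{7132}{18845} + \frac{16431}{44776} = - \frac{9700237}{843803720}$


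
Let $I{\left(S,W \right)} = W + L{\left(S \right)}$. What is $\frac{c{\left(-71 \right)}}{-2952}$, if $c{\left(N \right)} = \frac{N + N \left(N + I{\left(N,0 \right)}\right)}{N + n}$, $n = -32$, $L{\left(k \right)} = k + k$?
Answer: $\frac{3763}{76014} \approx 0.049504$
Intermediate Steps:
$L{\left(k \right)} = 2 k$
$I{\left(S,W \right)} = W + 2 S$
$c{\left(N \right)} = \frac{N + 3 N^{2}}{-32 + N}$ ($c{\left(N \right)} = \frac{N + N \left(N + \left(0 + 2 N\right)\right)}{N - 32} = \frac{N + N \left(N + 2 N\right)}{-32 + N} = \frac{N + N 3 N}{-32 + N} = \frac{N + 3 N^{2}}{-32 + N}$)
$\frac{c{\left(-71 \right)}}{-2952} = \frac{\left(-71\right) \frac{1}{-32 - 71} \left(1 + 3 \left(-71\right)\right)}{-2952} = - \frac{71 \left(1 - 213\right)}{-103} \left(- \frac{1}{2952}\right) = \left(-71\right) \left(- \frac{1}{103}\right) \left(-212\right) \left(- \frac{1}{2952}\right) = \left(- \frac{15052}{103}\right) \left(- \frac{1}{2952}\right) = \frac{3763}{76014}$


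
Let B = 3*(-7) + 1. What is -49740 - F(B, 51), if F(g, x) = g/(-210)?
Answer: -1044542/21 ≈ -49740.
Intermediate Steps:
B = -20 (B = -21 + 1 = -20)
F(g, x) = -g/210 (F(g, x) = g*(-1/210) = -g/210)
-49740 - F(B, 51) = -49740 - (-1)*(-20)/210 = -49740 - 1*2/21 = -49740 - 2/21 = -1044542/21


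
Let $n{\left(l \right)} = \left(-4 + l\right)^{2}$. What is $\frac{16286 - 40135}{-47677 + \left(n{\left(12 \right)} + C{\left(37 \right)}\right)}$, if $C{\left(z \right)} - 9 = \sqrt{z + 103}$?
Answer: $\frac{283826949}{566535169} + \frac{23849 \sqrt{35}}{1133070338} \approx 0.50111$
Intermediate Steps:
$C{\left(z \right)} = 9 + \sqrt{103 + z}$ ($C{\left(z \right)} = 9 + \sqrt{z + 103} = 9 + \sqrt{103 + z}$)
$\frac{16286 - 40135}{-47677 + \left(n{\left(12 \right)} + C{\left(37 \right)}\right)} = \frac{16286 - 40135}{-47677 + \left(\left(-4 + 12\right)^{2} + \left(9 + \sqrt{103 + 37}\right)\right)} = - \frac{23849}{-47677 + \left(8^{2} + \left(9 + \sqrt{140}\right)\right)} = - \frac{23849}{-47677 + \left(64 + \left(9 + 2 \sqrt{35}\right)\right)} = - \frac{23849}{-47677 + \left(73 + 2 \sqrt{35}\right)} = - \frac{23849}{-47604 + 2 \sqrt{35}}$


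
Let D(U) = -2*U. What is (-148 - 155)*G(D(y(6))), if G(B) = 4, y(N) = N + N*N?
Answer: -1212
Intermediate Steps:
y(N) = N + N²
(-148 - 155)*G(D(y(6))) = (-148 - 155)*4 = -303*4 = -1212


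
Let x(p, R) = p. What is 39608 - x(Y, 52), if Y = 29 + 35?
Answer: 39544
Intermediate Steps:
Y = 64
39608 - x(Y, 52) = 39608 - 1*64 = 39608 - 64 = 39544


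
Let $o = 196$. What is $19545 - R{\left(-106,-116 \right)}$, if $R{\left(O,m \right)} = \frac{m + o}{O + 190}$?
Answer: $\frac{410425}{21} \approx 19544.0$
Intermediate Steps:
$R{\left(O,m \right)} = \frac{196 + m}{190 + O}$ ($R{\left(O,m \right)} = \frac{m + 196}{O + 190} = \frac{196 + m}{190 + O}$)
$19545 - R{\left(-106,-116 \right)} = 19545 - \frac{196 - 116}{190 - 106} = 19545 - \frac{1}{84} \cdot 80 = 19545 - \frac{20}{21} = \frac{410425}{21}$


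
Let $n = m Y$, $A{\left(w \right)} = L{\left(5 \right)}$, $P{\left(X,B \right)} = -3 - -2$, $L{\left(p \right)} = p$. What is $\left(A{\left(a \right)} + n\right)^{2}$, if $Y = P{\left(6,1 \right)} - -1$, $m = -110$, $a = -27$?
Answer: $25$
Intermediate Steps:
$P{\left(X,B \right)} = -1$ ($P{\left(X,B \right)} = -3 + 2 = -1$)
$Y = 0$ ($Y = -1 - -1 = -1 + 1 = 0$)
$A{\left(w \right)} = 5$
$n = 0$ ($n = \left(-110\right) 0 = 0$)
$\left(A{\left(a \right)} + n\right)^{2} = \left(5 + 0\right)^{2} = 5^{2} = 25$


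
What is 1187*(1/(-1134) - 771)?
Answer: -1037811905/1134 ≈ -9.1518e+5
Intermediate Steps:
1187*(1/(-1134) - 771) = 1187*(-1/1134 - 771) = 1187*(-874315/1134) = -1037811905/1134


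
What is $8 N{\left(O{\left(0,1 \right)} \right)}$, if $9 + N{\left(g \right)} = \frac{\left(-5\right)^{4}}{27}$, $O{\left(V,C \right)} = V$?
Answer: $\frac{3056}{27} \approx 113.19$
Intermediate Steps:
$N{\left(g \right)} = \frac{382}{27}$ ($N{\left(g \right)} = -9 + \frac{\left(-5\right)^{4}}{27} = -9 + 625 \cdot \frac{1}{27} = -9 + \frac{625}{27} = \frac{382}{27}$)
$8 N{\left(O{\left(0,1 \right)} \right)} = 8 \cdot \frac{382}{27} = \frac{3056}{27}$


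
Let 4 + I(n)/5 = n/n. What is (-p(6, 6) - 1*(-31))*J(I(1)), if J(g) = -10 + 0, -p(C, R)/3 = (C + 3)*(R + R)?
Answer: -3550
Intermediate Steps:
I(n) = -15 (I(n) = -20 + 5*(n/n) = -20 + 5*1 = -20 + 5 = -15)
p(C, R) = -6*R*(3 + C) (p(C, R) = -3*(C + 3)*(R + R) = -3*(3 + C)*2*R = -6*R*(3 + C))
J(g) = -10
(-p(6, 6) - 1*(-31))*J(I(1)) = (-(-6)*6*(3 + 6) - 1*(-31))*(-10) = (-(-6)*6*9 + 31)*(-10) = (-1*(-324) + 31)*(-10) = (324 + 31)*(-10) = 355*(-10) = -3550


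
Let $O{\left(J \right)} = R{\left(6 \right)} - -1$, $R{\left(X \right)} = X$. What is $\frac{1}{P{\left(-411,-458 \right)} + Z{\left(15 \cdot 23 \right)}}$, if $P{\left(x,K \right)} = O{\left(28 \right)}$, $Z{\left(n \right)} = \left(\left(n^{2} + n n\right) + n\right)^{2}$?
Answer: $\frac{1}{56832176032} \approx 1.7596 \cdot 10^{-11}$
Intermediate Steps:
$O{\left(J \right)} = 7$ ($O{\left(J \right)} = 6 - -1 = 6 + 1 = 7$)
$Z{\left(n \right)} = \left(n + 2 n^{2}\right)^{2}$ ($Z{\left(n \right)} = \left(\left(n^{2} + n^{2}\right) + n\right)^{2} = \left(2 n^{2} + n\right)^{2} = \left(n + 2 n^{2}\right)^{2}$)
$P{\left(x,K \right)} = 7$
$\frac{1}{P{\left(-411,-458 \right)} + Z{\left(15 \cdot 23 \right)}} = \frac{1}{7 + \left(15 \cdot 23\right)^{2} \left(1 + 2 \cdot 15 \cdot 23\right)^{2}} = \frac{1}{7 + 345^{2} \left(1 + 2 \cdot 345\right)^{2}} = \frac{1}{7 + 119025 \left(1 + 690\right)^{2}} = \frac{1}{7 + 119025 \cdot 691^{2}} = \frac{1}{7 + 119025 \cdot 477481} = \frac{1}{7 + 56832176025} = \frac{1}{56832176032}$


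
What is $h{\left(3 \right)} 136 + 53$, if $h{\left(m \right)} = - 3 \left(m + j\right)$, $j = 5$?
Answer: $-3211$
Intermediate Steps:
$h{\left(m \right)} = -15 - 3 m$ ($h{\left(m \right)} = - 3 \left(m + 5\right) = - 3 \left(5 + m\right) = -15 - 3 m$)
$h{\left(3 \right)} 136 + 53 = \left(-15 - 9\right) 136 + 53 = \left(-24\right) 136 + 53 = -3264 + 53 = -3211$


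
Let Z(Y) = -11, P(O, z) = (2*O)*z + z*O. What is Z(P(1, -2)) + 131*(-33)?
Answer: -4334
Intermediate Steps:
P(O, z) = 3*O*z (P(O, z) = 2*O*z + O*z = 3*O*z)
Z(P(1, -2)) + 131*(-33) = -11 + 131*(-33) = -11 - 4323 = -4334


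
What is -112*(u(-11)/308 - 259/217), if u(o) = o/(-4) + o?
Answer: 4237/31 ≈ 136.68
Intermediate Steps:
u(o) = 3*o/4 (u(o) = -o/4 + o = 3*o/4)
-112*(u(-11)/308 - 259/217) = -112*(((¾)*(-11))/308 - 259/217) = -112*(-33/4*1/308 - 259*1/217) = -112*(-3/112 - 37/31) = -112*(-4237/3472) = 4237/31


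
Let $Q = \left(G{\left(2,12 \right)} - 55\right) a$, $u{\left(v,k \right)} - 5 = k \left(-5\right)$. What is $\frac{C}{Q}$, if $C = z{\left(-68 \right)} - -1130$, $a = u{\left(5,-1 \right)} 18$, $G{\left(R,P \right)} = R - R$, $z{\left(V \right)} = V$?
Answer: $- \frac{59}{550} \approx -0.10727$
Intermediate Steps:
$u{\left(v,k \right)} = 5 - 5 k$ ($u{\left(v,k \right)} = 5 + k \left(-5\right) = 5 - 5 k$)
$G{\left(R,P \right)} = 0$
$a = 180$ ($a = \left(5 - -5\right) 18 = \left(5 + 5\right) 18 = 10 \cdot 18 = 180$)
$C = 1062$ ($C = -68 - -1130 = -68 + 1130 = 1062$)
$Q = -9900$ ($Q = \left(0 - 55\right) 180 = \left(-55\right) 180 = -9900$)
$\frac{C}{Q} = \frac{1062}{-9900} = 1062 \left(- \frac{1}{9900}\right) = - \frac{59}{550}$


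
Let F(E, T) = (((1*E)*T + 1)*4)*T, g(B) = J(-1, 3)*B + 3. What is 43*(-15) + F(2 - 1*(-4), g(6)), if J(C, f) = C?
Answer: -441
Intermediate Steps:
g(B) = 3 - B (g(B) = -B + 3 = 3 - B)
F(E, T) = T*(4 + 4*E*T) (F(E, T) = ((E*T + 1)*4)*T = ((1 + E*T)*4)*T = (4 + 4*E*T)*T = T*(4 + 4*E*T))
43*(-15) + F(2 - 1*(-4), g(6)) = 43*(-15) + 4*(3 - 1*6)*(1 + (2 - 1*(-4))*(3 - 1*6)) = -645 + 4*(3 - 6)*(1 + (2 + 4)*(3 - 6)) = -645 + 4*(-3)*(1 + 6*(-3)) = -645 + 4*(-3)*(1 - 18) = -645 + 4*(-3)*(-17) = -645 + 204 = -441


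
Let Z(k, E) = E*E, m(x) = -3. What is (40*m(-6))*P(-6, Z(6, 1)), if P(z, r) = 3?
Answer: -360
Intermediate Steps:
Z(k, E) = E**2
(40*m(-6))*P(-6, Z(6, 1)) = (40*(-3))*3 = -120*3 = -360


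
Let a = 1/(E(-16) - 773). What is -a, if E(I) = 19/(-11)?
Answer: 11/8522 ≈ 0.0012908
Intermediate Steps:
E(I) = -19/11 (E(I) = 19*(-1/11) = -19/11)
a = -11/8522 (a = 1/(-19/11 - 773) = 1/(-8522/11) = -11/8522 ≈ -0.0012908)
-a = -1*(-11/8522) = 11/8522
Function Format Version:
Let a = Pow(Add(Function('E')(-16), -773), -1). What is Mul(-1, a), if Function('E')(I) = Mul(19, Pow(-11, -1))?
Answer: Rational(11, 8522) ≈ 0.0012908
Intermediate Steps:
Function('E')(I) = Rational(-19, 11) (Function('E')(I) = Mul(19, Rational(-1, 11)) = Rational(-19, 11))
a = Rational(-11, 8522) (a = Pow(Add(Rational(-19, 11), -773), -1) = Pow(Rational(-8522, 11), -1) = Rational(-11, 8522) ≈ -0.0012908)
Mul(-1, a) = Mul(-1, Rational(-11, 8522)) = Rational(11, 8522)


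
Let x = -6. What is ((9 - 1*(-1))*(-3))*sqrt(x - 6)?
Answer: -60*I*sqrt(3) ≈ -103.92*I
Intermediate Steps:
((9 - 1*(-1))*(-3))*sqrt(x - 6) = ((9 - 1*(-1))*(-3))*sqrt(-6 - 6) = ((9 + 1)*(-3))*sqrt(-12) = (10*(-3))*(2*I*sqrt(3)) = -60*I*sqrt(3)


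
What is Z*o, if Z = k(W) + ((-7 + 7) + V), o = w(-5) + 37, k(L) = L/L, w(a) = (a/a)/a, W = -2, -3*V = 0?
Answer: 184/5 ≈ 36.800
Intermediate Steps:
V = 0 (V = -1/3*0 = 0)
w(a) = 1/a
k(L) = 1
o = 184/5 (o = 1/(-5) + 37 = -1/5 + 37 = 184/5 ≈ 36.800)
Z = 1 (Z = 1 + ((-7 + 7) + 0) = 1 + (0 + 0) = 1 + 0 = 1)
Z*o = 1*(184/5) = 184/5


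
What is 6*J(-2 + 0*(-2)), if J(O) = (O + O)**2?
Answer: 96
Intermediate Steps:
J(O) = 4*O**2 (J(O) = (2*O)**2 = 4*O**2)
6*J(-2 + 0*(-2)) = 6*(4*(-2 + 0*(-2))**2) = 6*(4*(-2 + 0)**2) = 6*(4*(-2)**2) = 6*(4*4) = 6*16 = 96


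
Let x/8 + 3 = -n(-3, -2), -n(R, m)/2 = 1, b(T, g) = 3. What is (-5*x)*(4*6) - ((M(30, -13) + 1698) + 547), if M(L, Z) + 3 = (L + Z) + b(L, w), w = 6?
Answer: -1302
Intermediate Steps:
M(L, Z) = L + Z (M(L, Z) = -3 + ((L + Z) + 3) = -3 + (3 + L + Z) = L + Z)
n(R, m) = -2 (n(R, m) = -2*1 = -2)
x = -8 (x = -24 + 8*(-1*(-2)) = -24 + 8*2 = -24 + 16 = -8)
(-5*x)*(4*6) - ((M(30, -13) + 1698) + 547) = (-5*(-8))*(4*6) - (((30 - 13) + 1698) + 547) = 40*24 - ((17 + 1698) + 547) = 960 - (1715 + 547) = 960 - 1*2262 = 960 - 2262 = -1302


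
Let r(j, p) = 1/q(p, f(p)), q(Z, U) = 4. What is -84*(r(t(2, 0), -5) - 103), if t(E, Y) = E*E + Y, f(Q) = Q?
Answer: 8631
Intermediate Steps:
t(E, Y) = Y + E² (t(E, Y) = E² + Y = Y + E²)
r(j, p) = ¼ (r(j, p) = 1/4 = ¼)
-84*(r(t(2, 0), -5) - 103) = -84*(¼ - 103) = -84*(-411/4) = 8631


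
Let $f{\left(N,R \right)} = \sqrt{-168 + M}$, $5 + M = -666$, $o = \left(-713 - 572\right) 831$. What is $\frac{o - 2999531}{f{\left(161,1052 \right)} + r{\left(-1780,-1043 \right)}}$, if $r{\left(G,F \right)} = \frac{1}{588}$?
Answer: $\frac{2391611208 i}{- i + 588 \sqrt{839}} \approx -8.2447 + 1.4042 \cdot 10^{5} i$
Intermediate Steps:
$o = -1067835$ ($o = \left(-1285\right) 831 = -1067835$)
$M = -671$ ($M = -5 - 666 = -671$)
$f{\left(N,R \right)} = i \sqrt{839}$ ($f{\left(N,R \right)} = \sqrt{-168 - 671} = \sqrt{-839} = i \sqrt{839}$)
$r{\left(G,F \right)} = \frac{1}{588}$
$\frac{o - 2999531}{f{\left(161,1052 \right)} + r{\left(-1780,-1043 \right)}} = \frac{-1067835 - 2999531}{i \sqrt{839} + \frac{1}{588}} = - \frac{4067366}{\frac{1}{588} + i \sqrt{839}}$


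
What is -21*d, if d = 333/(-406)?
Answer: 999/58 ≈ 17.224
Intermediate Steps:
d = -333/406 (d = 333*(-1/406) = -333/406 ≈ -0.82020)
-21*d = -21*(-333/406) = 999/58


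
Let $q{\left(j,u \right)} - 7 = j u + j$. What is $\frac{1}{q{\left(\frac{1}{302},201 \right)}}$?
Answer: $\frac{151}{1158} \approx 0.1304$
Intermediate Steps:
$q{\left(j,u \right)} = 7 + j + j u$ ($q{\left(j,u \right)} = 7 + \left(j u + j\right) = 7 + \left(j + j u\right) = 7 + j + j u$)
$\frac{1}{q{\left(\frac{1}{302},201 \right)}} = \frac{1}{7 + \frac{1}{302} + \frac{1}{302} \cdot 201} = \frac{1}{7 + \frac{1}{302} + \frac{201}{302}} = \frac{1}{\frac{1158}{151}} = \frac{151}{1158}$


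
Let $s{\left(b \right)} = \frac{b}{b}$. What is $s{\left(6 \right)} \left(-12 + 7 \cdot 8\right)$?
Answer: $44$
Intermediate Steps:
$s{\left(b \right)} = 1$
$s{\left(6 \right)} \left(-12 + 7 \cdot 8\right) = 1 \left(-12 + 7 \cdot 8\right) = 1 \left(-12 + 56\right) = 1 \cdot 44 = 44$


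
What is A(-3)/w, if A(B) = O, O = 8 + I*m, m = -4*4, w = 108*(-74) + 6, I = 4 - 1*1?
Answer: 20/3993 ≈ 0.0050088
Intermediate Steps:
I = 3 (I = 4 - 1 = 3)
w = -7986 (w = -7992 + 6 = -7986)
m = -16
O = -40 (O = 8 + 3*(-16) = 8 - 48 = -40)
A(B) = -40
A(-3)/w = -40/(-7986) = -40*(-1/7986) = 20/3993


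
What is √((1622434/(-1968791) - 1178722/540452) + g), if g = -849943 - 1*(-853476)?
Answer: √68242799937445957963018/4396847246 ≈ 59.414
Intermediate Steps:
g = 3533 (g = -849943 + 853476 = 3533)
√((1622434/(-1968791) - 1178722/540452) + g) = √((1622434/(-1968791) - 1178722/540452) + 3533) = √((1622434*(-1/1968791) - 1178722*1/540452) + 3533) = √((-147494/178981 - 589361/270226) + 3533) = √(-13212830435/4396847246 + 3533) = √(15520848489683/4396847246) = √68242799937445957963018/4396847246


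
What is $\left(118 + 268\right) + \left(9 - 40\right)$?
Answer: $355$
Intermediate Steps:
$\left(118 + 268\right) + \left(9 - 40\right) = 386 + \left(9 - 40\right) = 386 - 31 = 355$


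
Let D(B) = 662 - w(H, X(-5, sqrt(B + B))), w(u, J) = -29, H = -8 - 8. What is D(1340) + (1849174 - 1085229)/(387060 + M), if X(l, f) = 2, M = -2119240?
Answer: 239234487/346436 ≈ 690.56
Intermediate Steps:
H = -16
D(B) = 691 (D(B) = 662 - 1*(-29) = 662 + 29 = 691)
D(1340) + (1849174 - 1085229)/(387060 + M) = 691 + (1849174 - 1085229)/(387060 - 2119240) = 691 + 763945/(-1732180) = 691 + 763945*(-1/1732180) = 691 - 152789/346436 = 239234487/346436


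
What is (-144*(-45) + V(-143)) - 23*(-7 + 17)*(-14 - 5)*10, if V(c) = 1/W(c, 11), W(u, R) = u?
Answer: 7175739/143 ≈ 50180.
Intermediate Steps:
V(c) = 1/c
(-144*(-45) + V(-143)) - 23*(-7 + 17)*(-14 - 5)*10 = (-144*(-45) + 1/(-143)) - 23*(-7 + 17)*(-14 - 5)*10 = (6480 - 1/143) - 230*(-19)*10 = 926639/143 - 23*(-190)*10 = 926639/143 + 4370*10 = 926639/143 + 43700 = 7175739/143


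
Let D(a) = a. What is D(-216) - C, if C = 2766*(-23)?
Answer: 63402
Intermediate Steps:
C = -63618
D(-216) - C = -216 - 1*(-63618) = -216 + 63618 = 63402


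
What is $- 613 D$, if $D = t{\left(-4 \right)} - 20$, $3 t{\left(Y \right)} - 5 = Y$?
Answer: $\frac{36167}{3} \approx 12056.0$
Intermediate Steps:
$t{\left(Y \right)} = \frac{5}{3} + \frac{Y}{3}$
$D = - \frac{59}{3}$ ($D = \left(\frac{5}{3} + \frac{1}{3} \left(-4\right)\right) - 20 = \left(\frac{5}{3} - \frac{4}{3}\right) - 20 = \frac{1}{3} - 20 = - \frac{59}{3} \approx -19.667$)
$- 613 D = \left(-613\right) \left(- \frac{59}{3}\right) = \frac{36167}{3}$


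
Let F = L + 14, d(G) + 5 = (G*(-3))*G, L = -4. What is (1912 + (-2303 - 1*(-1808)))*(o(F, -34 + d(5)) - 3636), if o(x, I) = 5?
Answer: -5145127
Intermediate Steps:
d(G) = -5 - 3*G² (d(G) = -5 + (G*(-3))*G = -5 + (-3*G)*G = -5 - 3*G²)
F = 10 (F = -4 + 14 = 10)
(1912 + (-2303 - 1*(-1808)))*(o(F, -34 + d(5)) - 3636) = (1912 + (-2303 - 1*(-1808)))*(5 - 3636) = (1912 + (-2303 + 1808))*(-3631) = (1912 - 495)*(-3631) = 1417*(-3631) = -5145127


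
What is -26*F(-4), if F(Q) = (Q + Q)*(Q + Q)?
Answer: -1664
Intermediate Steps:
F(Q) = 4*Q² (F(Q) = (2*Q)*(2*Q) = 4*Q²)
-26*F(-4) = -104*(-4)² = -104*16 = -26*64 = -1664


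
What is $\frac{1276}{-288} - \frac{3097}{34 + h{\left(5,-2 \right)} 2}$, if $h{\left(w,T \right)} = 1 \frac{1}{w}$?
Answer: $- \frac{292447}{3096} \approx -94.46$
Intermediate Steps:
$h{\left(w,T \right)} = \frac{1}{w}$
$\frac{1276}{-288} - \frac{3097}{34 + h{\left(5,-2 \right)} 2} = \frac{1276}{-288} - \frac{3097}{34 + \frac{1}{5} \cdot 2} = 1276 \left(- \frac{1}{288}\right) - \frac{3097}{34 + \frac{1}{5} \cdot 2} = - \frac{319}{72} - \frac{3097}{34 + \frac{2}{5}} = - \frac{319}{72} - \frac{3097}{\frac{172}{5}} = - \frac{319}{72} - \frac{15485}{172} = - \frac{292447}{3096}$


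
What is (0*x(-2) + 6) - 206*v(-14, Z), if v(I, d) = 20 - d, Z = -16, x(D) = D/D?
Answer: -7410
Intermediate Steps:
x(D) = 1
(0*x(-2) + 6) - 206*v(-14, Z) = (0*1 + 6) - 206*(20 - 1*(-16)) = (0 + 6) - 206*(20 + 16) = 6 - 206*36 = 6 - 7416 = -7410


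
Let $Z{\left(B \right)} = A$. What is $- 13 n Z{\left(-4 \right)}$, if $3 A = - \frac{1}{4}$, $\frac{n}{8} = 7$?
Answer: $\frac{182}{3} \approx 60.667$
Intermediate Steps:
$n = 56$ ($n = 8 \cdot 7 = 56$)
$A = - \frac{1}{12}$ ($A = \frac{\left(-1\right) \frac{1}{4}}{3} = \frac{1}{3} \left(- \frac{1}{4}\right) = - \frac{1}{12} \approx -0.083333$)
$Z{\left(B \right)} = - \frac{1}{12}$
$- 13 n Z{\left(-4 \right)} = \left(-13\right) 56 \left(- \frac{1}{12}\right) = \left(-728\right) \left(- \frac{1}{12}\right) = \frac{182}{3}$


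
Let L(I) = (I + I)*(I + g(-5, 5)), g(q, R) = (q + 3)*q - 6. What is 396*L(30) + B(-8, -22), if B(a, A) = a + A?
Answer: 807810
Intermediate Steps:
g(q, R) = -6 + q*(3 + q) (g(q, R) = (3 + q)*q - 6 = q*(3 + q) - 6 = -6 + q*(3 + q))
L(I) = 2*I*(4 + I) (L(I) = (I + I)*(I + (-6 + (-5)² + 3*(-5))) = (2*I)*(I + (-6 + 25 - 15)) = (2*I)*(I + 4) = (2*I)*(4 + I) = 2*I*(4 + I))
B(a, A) = A + a
396*L(30) + B(-8, -22) = 396*(2*30*(4 + 30)) + (-22 - 8) = 396*(2*30*34) - 30 = 396*2040 - 30 = 807840 - 30 = 807810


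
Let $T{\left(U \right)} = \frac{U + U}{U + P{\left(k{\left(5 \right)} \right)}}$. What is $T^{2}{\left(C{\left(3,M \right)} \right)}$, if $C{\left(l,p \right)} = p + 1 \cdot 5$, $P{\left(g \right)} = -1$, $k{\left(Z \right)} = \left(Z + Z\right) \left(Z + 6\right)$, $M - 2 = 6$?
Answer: $\frac{169}{36} \approx 4.6944$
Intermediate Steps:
$M = 8$ ($M = 2 + 6 = 8$)
$k{\left(Z \right)} = 2 Z \left(6 + Z\right)$
$C{\left(l,p \right)} = 5 + p$ ($C{\left(l,p \right)} = p + 5 = 5 + p$)
$T{\left(U \right)} = \frac{2 U}{-1 + U}$ ($T{\left(U \right)} = \frac{U + U}{U - 1} = \frac{2 U}{-1 + U}$)
$T^{2}{\left(C{\left(3,M \right)} \right)} = \left(\frac{2 \left(5 + 8\right)}{-1 + \left(5 + 8\right)}\right)^{2} = \left(2 \cdot 13 \frac{1}{-1 + 13}\right)^{2} = \left(2 \cdot 13 \cdot \frac{1}{12}\right)^{2} = \left(\frac{13}{6}\right)^{2} = \frac{169}{36}$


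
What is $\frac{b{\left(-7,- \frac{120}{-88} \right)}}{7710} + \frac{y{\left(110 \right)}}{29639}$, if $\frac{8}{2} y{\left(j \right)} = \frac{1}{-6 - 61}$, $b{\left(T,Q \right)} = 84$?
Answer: $\frac{111204243}{10207078820} \approx 0.010895$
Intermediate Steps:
$y{\left(j \right)} = - \frac{1}{268}$ ($y{\left(j \right)} = \frac{1}{4 \left(-6 - 61\right)} = \frac{1}{4 \left(-67\right)} = \frac{1}{4} \left(- \frac{1}{67}\right) = - \frac{1}{268}$)
$\frac{b{\left(-7,- \frac{120}{-88} \right)}}{7710} + \frac{y{\left(110 \right)}}{29639} = \frac{84}{7710} - \frac{1}{268 \cdot 29639} = 84 \cdot \frac{1}{7710} - \frac{1}{7943252} = \frac{14}{1285} - \frac{1}{7943252} = \frac{111204243}{10207078820}$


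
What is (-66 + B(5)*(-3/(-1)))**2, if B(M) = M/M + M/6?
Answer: 14641/4 ≈ 3660.3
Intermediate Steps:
B(M) = 1 + M/6 (B(M) = 1 + M*(1/6) = 1 + M/6)
(-66 + B(5)*(-3/(-1)))**2 = (-66 + (1 + (1/6)*5)*(-3/(-1)))**2 = (-66 + (1 + 5/6)*(-3*(-1)))**2 = (-66 + (11/6)*3)**2 = (-66 + 11/2)**2 = (-121/2)**2 = 14641/4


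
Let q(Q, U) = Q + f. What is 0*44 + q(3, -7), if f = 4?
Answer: 7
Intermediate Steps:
q(Q, U) = 4 + Q (q(Q, U) = Q + 4 = 4 + Q)
0*44 + q(3, -7) = 0*44 + (4 + 3) = 0 + 7 = 7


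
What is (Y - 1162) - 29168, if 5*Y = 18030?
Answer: -26724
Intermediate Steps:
Y = 3606 (Y = (⅕)*18030 = 3606)
(Y - 1162) - 29168 = (3606 - 1162) - 29168 = 2444 - 29168 = -26724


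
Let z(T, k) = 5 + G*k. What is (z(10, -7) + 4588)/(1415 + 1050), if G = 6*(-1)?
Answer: 927/493 ≈ 1.8803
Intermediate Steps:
G = -6
z(T, k) = 5 - 6*k
(z(10, -7) + 4588)/(1415 + 1050) = ((5 - 6*(-7)) + 4588)/(1415 + 1050) = ((5 + 42) + 4588)/2465 = (47 + 4588)*(1/2465) = 4635*(1/2465) = 927/493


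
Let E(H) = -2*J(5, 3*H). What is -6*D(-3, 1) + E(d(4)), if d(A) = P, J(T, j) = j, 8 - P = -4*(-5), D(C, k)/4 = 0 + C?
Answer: 144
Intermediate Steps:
D(C, k) = 4*C (D(C, k) = 4*(0 + C) = 4*C)
P = -12 (P = 8 - (-4)*(-5) = 8 - 1*20 = 8 - 20 = -12)
d(A) = -12
E(H) = -6*H
-6*D(-3, 1) + E(d(4)) = -24*(-3) - 6*(-12) = -6*(-12) + 72 = 72 + 72 = 144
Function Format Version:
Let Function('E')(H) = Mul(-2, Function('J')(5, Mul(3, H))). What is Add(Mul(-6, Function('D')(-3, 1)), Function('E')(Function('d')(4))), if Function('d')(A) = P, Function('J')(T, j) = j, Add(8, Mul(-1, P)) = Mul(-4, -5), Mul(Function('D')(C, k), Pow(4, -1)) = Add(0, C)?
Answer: 144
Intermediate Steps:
Function('D')(C, k) = Mul(4, C) (Function('D')(C, k) = Mul(4, Add(0, C)) = Mul(4, C))
P = -12 (P = Add(8, Mul(-1, Mul(-4, -5))) = Add(8, Mul(-1, 20)) = Add(8, -20) = -12)
Function('d')(A) = -12
Function('E')(H) = Mul(-6, H) (Function('E')(H) = Mul(-2, Mul(3, H)) = Mul(-6, H))
Add(Mul(-6, Function('D')(-3, 1)), Function('E')(Function('d')(4))) = Add(Mul(-6, Mul(4, -3)), Mul(-6, -12)) = Add(Mul(-6, -12), 72) = Add(72, 72) = 144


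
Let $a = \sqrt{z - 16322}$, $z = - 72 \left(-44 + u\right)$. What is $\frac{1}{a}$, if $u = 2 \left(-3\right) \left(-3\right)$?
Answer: $- \frac{i \sqrt{2}}{170} \approx - 0.0083189 i$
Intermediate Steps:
$u = 18$ ($u = \left(-6\right) \left(-3\right) = 18$)
$z = 1872$ ($z = - 72 \left(-44 + 18\right) = \left(-72\right) \left(-26\right) = 1872$)
$a = 85 i \sqrt{2}$ ($a = \sqrt{1872 - 16322} = \sqrt{-14450} = 85 i \sqrt{2} \approx 120.21 i$)
$\frac{1}{a} = \frac{1}{85 i \sqrt{2}} = - \frac{i \sqrt{2}}{170}$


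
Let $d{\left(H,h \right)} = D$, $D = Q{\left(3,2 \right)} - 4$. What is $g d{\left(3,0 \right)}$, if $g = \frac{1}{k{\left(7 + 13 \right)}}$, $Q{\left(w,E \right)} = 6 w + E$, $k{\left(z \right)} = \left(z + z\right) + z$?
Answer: $\frac{4}{15} \approx 0.26667$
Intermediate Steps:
$k{\left(z \right)} = 3 z$ ($k{\left(z \right)} = 2 z + z = 3 z$)
$Q{\left(w,E \right)} = E + 6 w$
$D = 16$ ($D = \left(2 + 6 \cdot 3\right) - 4 = \left(2 + 18\right) - 4 = 20 - 4 = 16$)
$d{\left(H,h \right)} = 16$
$g = \frac{1}{60}$ ($g = \frac{1}{3 \left(7 + 13\right)} = \frac{1}{3 \cdot 20} = \frac{1}{60} \approx 0.016667$)
$g d{\left(3,0 \right)} = \frac{1}{60} \cdot 16 = \frac{4}{15}$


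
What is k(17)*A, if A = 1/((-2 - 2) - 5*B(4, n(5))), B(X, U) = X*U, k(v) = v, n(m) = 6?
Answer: -17/124 ≈ -0.13710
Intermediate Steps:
B(X, U) = U*X
A = -1/124 (A = 1/((-2 - 2) - 30*4) = 1/(-4 - 5*24) = 1/(-4 - 120) = 1/(-124) = -1/124 ≈ -0.0080645)
k(17)*A = 17*(-1/124) = -17/124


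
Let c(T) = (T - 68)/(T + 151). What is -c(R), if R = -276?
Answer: -344/125 ≈ -2.7520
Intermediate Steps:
c(T) = (-68 + T)/(151 + T)
-c(R) = -(-68 - 276)/(151 - 276) = -(-344)/(-125) = -(-1)*(-344)/125 = -1*344/125 = -344/125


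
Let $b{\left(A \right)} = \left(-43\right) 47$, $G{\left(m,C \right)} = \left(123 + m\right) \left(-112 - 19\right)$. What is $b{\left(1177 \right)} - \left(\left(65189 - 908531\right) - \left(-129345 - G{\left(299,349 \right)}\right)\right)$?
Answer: $767258$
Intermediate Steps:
$G{\left(m,C \right)} = -16113 - 131 m$ ($G{\left(m,C \right)} = \left(123 + m\right) \left(-131\right) = -16113 - 131 m$)
$b{\left(A \right)} = -2021$
$b{\left(1177 \right)} - \left(\left(65189 - 908531\right) - \left(-129345 - G{\left(299,349 \right)}\right)\right) = -2021 - \left(\left(65189 - 908531\right) + \left(\left(247611 - 55282\right) - 118266\right)\right) = -2021 - \left(-843342 + \left(\left(247611 - 55282\right) - 118266\right)\right) = -2021 - \left(-843342 + \left(192329 - 118266\right)\right) = -2021 - \left(-843342 + 74063\right) = -2021 - -769279 = -2021 + 769279 = 767258$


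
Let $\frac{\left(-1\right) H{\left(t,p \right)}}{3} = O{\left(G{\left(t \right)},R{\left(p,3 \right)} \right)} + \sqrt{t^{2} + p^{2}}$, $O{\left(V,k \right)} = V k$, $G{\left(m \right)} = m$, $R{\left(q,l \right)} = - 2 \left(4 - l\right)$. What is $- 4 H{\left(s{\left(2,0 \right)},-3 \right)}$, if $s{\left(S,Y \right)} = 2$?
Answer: $-48 + 12 \sqrt{13} \approx -4.7334$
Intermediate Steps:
$R{\left(q,l \right)} = -8 + 2 l$
$H{\left(t,p \right)} = - 3 \sqrt{p^{2} + t^{2}} + 6 t$ ($H{\left(t,p \right)} = - 3 \left(t \left(-8 + 2 \cdot 3\right) + \sqrt{t^{2} + p^{2}}\right) = - 3 \left(t \left(-8 + 6\right) + \sqrt{p^{2} + t^{2}}\right) = - 3 \left(t \left(-2\right) + \sqrt{p^{2} + t^{2}}\right) = - 3 \left(- 2 t + \sqrt{p^{2} + t^{2}}\right) = - 3 \left(\sqrt{p^{2} + t^{2}} - 2 t\right) = - 3 \sqrt{p^{2} + t^{2}} + 6 t$)
$- 4 H{\left(s{\left(2,0 \right)},-3 \right)} = - 4 \left(- 3 \sqrt{\left(-3\right)^{2} + 2^{2}} + 6 \cdot 2\right) = - 4 \left(- 3 \sqrt{9 + 4} + 12\right) = - 4 \left(- 3 \sqrt{13} + 12\right) = - 4 \left(12 - 3 \sqrt{13}\right) = -48 + 12 \sqrt{13}$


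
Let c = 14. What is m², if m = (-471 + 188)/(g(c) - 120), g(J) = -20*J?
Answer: 80089/160000 ≈ 0.50056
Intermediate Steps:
m = 283/400 (m = (-471 + 188)/(-20*14 - 120) = -283/(-280 - 120) = -283/(-400) = -283*(-1/400) = 283/400 ≈ 0.70750)
m² = (283/400)² = 80089/160000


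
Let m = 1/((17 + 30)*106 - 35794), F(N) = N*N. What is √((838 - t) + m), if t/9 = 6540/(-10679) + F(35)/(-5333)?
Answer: √650936065846043191082196845/877388754442 ≈ 29.079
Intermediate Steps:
F(N) = N²
t = -431636355/56951107 (t = 9*(6540/(-10679) + 35²/(-5333)) = 9*(6540*(-1/10679) + 1225*(-1/5333)) = 9*(-6540/10679 - 1225/5333) = 9*(-47959595/56951107) = -431636355/56951107 ≈ -7.5791)
m = -1/30812 (m = 1/(47*106 - 35794) = 1/(4982 - 35794) = 1/(-30812) = -1/30812 ≈ -3.2455e-5)
√((838 - t) + m) = √((838 - 1*(-431636355/56951107)) - 1/30812) = √((838 + 431636355/56951107) - 1/30812) = √(48156664021/56951107 - 1/30812) = √(1483803074863945/1754777508884) = √650936065846043191082196845/877388754442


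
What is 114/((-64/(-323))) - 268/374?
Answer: 3438569/5984 ≈ 574.63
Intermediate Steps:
114/((-64/(-323))) - 268/374 = 114/((-64*(-1/323))) - 268*1/374 = 114/(64/323) - 134/187 = 114*(323/64) - 134/187 = 18411/32 - 134/187 = 3438569/5984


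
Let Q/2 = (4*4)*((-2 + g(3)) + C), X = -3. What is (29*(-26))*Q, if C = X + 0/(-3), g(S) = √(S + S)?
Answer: 120640 - 24128*√6 ≈ 61539.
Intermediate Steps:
g(S) = √2*√S (g(S) = √(2*S) = √2*√S)
C = -3 (C = -3 + 0/(-3) = -3 + 0*(-⅓) = -3 + 0 = -3)
Q = -160 + 32*√6 (Q = 2*((4*4)*((-2 + √2*√3) - 3)) = 2*(16*((-2 + √6) - 3)) = 2*(16*(-5 + √6)) = 2*(-80 + 16*√6) = -160 + 32*√6 ≈ -81.616)
(29*(-26))*Q = (29*(-26))*(-160 + 32*√6) = -754*(-160 + 32*√6) = 120640 - 24128*√6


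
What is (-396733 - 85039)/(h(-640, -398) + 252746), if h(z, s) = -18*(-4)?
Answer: -240886/126409 ≈ -1.9056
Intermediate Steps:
h(z, s) = 72
(-396733 - 85039)/(h(-640, -398) + 252746) = (-396733 - 85039)/(72 + 252746) = -481772/252818 = -481772*1/252818 = -240886/126409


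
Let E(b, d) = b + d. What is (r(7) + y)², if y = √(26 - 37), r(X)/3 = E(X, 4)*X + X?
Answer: (252 + I*√11)² ≈ 63493.0 + 1671.6*I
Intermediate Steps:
r(X) = 3*X + 3*X*(4 + X) (r(X) = 3*((X + 4)*X + X) = 3*((4 + X)*X + X) = 3*(X*(4 + X) + X) = 3*(X + X*(4 + X)) = 3*X + 3*X*(4 + X))
y = I*√11 (y = √(-11) = I*√11 ≈ 3.3166*I)
(r(7) + y)² = (3*7*(5 + 7) + I*√11)² = (3*7*12 + I*√11)² = (252 + I*√11)²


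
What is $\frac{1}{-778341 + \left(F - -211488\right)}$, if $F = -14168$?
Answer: $- \frac{1}{581021} \approx -1.7211 \cdot 10^{-6}$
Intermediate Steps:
$\frac{1}{-778341 + \left(F - -211488\right)} = \frac{1}{-778341 - -197320} = \frac{1}{-778341 + \left(-14168 + 211488\right)} = \frac{1}{-778341 + 197320} = \frac{1}{-581021} = - \frac{1}{581021}$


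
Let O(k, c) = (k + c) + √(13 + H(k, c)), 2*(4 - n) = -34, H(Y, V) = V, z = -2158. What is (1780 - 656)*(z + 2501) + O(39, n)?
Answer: 385592 + √34 ≈ 3.8560e+5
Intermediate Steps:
n = 21 (n = 4 - ½*(-34) = 4 + 17 = 21)
O(k, c) = c + k + √(13 + c) (O(k, c) = (k + c) + √(13 + c) = (c + k) + √(13 + c) = c + k + √(13 + c))
(1780 - 656)*(z + 2501) + O(39, n) = (1780 - 656)*(-2158 + 2501) + (21 + 39 + √(13 + 21)) = 1124*343 + (21 + 39 + √34) = 385532 + (60 + √34) = 385592 + √34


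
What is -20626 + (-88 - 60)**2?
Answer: 1278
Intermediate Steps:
-20626 + (-88 - 60)**2 = -20626 + (-148)**2 = -20626 + 21904 = 1278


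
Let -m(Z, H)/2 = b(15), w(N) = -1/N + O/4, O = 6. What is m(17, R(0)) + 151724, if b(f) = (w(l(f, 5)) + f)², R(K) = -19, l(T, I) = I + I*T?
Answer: 483777039/3200 ≈ 1.5118e+5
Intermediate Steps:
w(N) = 3/2 - 1/N (w(N) = -1/N + 6/4 = -1/N + 6*(¼) = -1/N + 3/2 = 3/2 - 1/N)
b(f) = (3/2 + f - 1/(5 + 5*f))² (b(f) = ((3/2 - 1/(5*(1 + f))) + f)² = ((3/2 - 1/(5 + 5*f)) + f)² = (3/2 + f - 1/(5 + 5*f))²)
m(Z, H) = -1739761/3200 (m(Z, H) = -(13 + 10*15² + 25*15)²/(50*(1 + 15)²) = -(13 + 10*225 + 375)²/(50*16²) = -(13 + 2250 + 375)²/(50*256) = -2638²/(50*256) = -6959044/(50*256) = -2*1739761/6400 = -1739761/3200)
m(17, R(0)) + 151724 = -1739761/3200 + 151724 = 483777039/3200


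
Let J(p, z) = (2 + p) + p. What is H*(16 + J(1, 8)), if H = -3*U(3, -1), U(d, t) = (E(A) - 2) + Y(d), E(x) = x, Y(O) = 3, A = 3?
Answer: -240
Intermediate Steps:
J(p, z) = 2 + 2*p
U(d, t) = 4 (U(d, t) = (3 - 2) + 3 = 1 + 3 = 4)
H = -12 (H = -3*4 = -12)
H*(16 + J(1, 8)) = -12*(16 + (2 + 2*1)) = -12*(16 + (2 + 2)) = -12*(16 + 4) = -12*20 = -240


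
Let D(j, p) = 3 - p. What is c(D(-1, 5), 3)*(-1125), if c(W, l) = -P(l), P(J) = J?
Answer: 3375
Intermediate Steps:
c(W, l) = -l
c(D(-1, 5), 3)*(-1125) = -1*3*(-1125) = -3*(-1125) = 3375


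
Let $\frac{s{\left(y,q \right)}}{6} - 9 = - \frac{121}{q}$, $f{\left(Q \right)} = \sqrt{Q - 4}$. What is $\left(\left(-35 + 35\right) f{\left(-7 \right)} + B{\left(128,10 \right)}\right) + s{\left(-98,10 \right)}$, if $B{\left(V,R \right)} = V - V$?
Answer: $- \frac{93}{5} \approx -18.6$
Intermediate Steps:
$B{\left(V,R \right)} = 0$
$f{\left(Q \right)} = \sqrt{-4 + Q}$
$s{\left(y,q \right)} = 54 - \frac{726}{q}$ ($s{\left(y,q \right)} = 54 + 6 \left(- \frac{121}{q}\right) = 54 - \frac{726}{q}$)
$\left(\left(-35 + 35\right) f{\left(-7 \right)} + B{\left(128,10 \right)}\right) + s{\left(-98,10 \right)} = \left(\left(-35 + 35\right) \sqrt{-4 - 7} + 0\right) + \left(54 - \frac{726}{10}\right) = \left(0 \sqrt{-11} + 0\right) + \left(54 - \frac{363}{5}\right) = \left(0 i \sqrt{11} + 0\right) + \left(54 - \frac{363}{5}\right) = \left(0 + 0\right) - \frac{93}{5} = 0 - \frac{93}{5} = - \frac{93}{5}$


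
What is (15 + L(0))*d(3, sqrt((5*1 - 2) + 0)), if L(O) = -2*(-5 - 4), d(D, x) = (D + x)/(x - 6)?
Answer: -21 - 9*sqrt(3) ≈ -36.588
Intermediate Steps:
d(D, x) = (D + x)/(-6 + x)
L(O) = 18 (L(O) = -2*(-9) = 18)
(15 + L(0))*d(3, sqrt((5*1 - 2) + 0)) = (15 + 18)*((3 + sqrt((5*1 - 2) + 0))/(-6 + sqrt((5*1 - 2) + 0))) = 33*((3 + sqrt((5 - 2) + 0))/(-6 + sqrt((5 - 2) + 0))) = 33*((3 + sqrt(3 + 0))/(-6 + sqrt(3 + 0))) = 33*((3 + sqrt(3))/(-6 + sqrt(3))) = 33*(3 + sqrt(3))/(-6 + sqrt(3))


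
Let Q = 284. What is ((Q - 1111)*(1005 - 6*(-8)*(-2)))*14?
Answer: -10524402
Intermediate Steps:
((Q - 1111)*(1005 - 6*(-8)*(-2)))*14 = ((284 - 1111)*(1005 - 6*(-8)*(-2)))*14 = -827*(1005 + 48*(-2))*14 = -827*(1005 - 96)*14 = -827*909*14 = -751743*14 = -10524402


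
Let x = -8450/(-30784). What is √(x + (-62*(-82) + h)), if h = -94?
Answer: √437227890/296 ≈ 70.642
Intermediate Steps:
x = 325/1184 (x = -8450*(-1/30784) = 325/1184 ≈ 0.27449)
√(x + (-62*(-82) + h)) = √(325/1184 + (-62*(-82) - 94)) = √(325/1184 + (5084 - 94)) = √(325/1184 + 4990) = √(5908485/1184) = √437227890/296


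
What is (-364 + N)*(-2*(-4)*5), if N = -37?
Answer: -16040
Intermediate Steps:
(-364 + N)*(-2*(-4)*5) = (-364 - 37)*(-2*(-4)*5) = -3208*5 = -401*40 = -16040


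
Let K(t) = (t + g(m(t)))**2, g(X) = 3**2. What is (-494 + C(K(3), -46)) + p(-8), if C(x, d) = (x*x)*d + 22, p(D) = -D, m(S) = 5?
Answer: -954320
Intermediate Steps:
g(X) = 9
K(t) = (9 + t)**2 (K(t) = (t + 9)**2 = (9 + t)**2)
C(x, d) = 22 + d*x**2 (C(x, d) = x**2*d + 22 = d*x**2 + 22 = 22 + d*x**2)
(-494 + C(K(3), -46)) + p(-8) = (-494 + (22 - 46*(9 + 3)**4)) - 1*(-8) = (-494 + (22 - 46*(12**2)**2)) + 8 = (-494 + (22 - 46*144**2)) + 8 = (-494 + (22 - 46*20736)) + 8 = (-494 + (22 - 953856)) + 8 = (-494 - 953834) + 8 = -954328 + 8 = -954320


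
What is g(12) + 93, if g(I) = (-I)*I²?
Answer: -1635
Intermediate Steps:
g(I) = -I³
g(12) + 93 = -1*12³ + 93 = -1*1728 + 93 = -1728 + 93 = -1635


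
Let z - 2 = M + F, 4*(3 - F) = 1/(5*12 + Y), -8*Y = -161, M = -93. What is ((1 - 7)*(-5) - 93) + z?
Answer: -96793/641 ≈ -151.00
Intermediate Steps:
Y = 161/8 (Y = -⅛*(-161) = 161/8 ≈ 20.125)
F = 1921/641 (F = 3 - 1/(4*(5*12 + 161/8)) = 3 - 1/(4*(60 + 161/8)) = 3 - 1/(4*641/8) = 3 - ¼*8/641 = 3 - 2/641 = 1921/641 ≈ 2.9969)
z = -56410/641 (z = 2 + (-93 + 1921/641) = 2 - 57692/641 = -56410/641 ≈ -88.003)
((1 - 7)*(-5) - 93) + z = ((1 - 7)*(-5) - 93) - 56410/641 = (-6*(-5) - 93) - 56410/641 = (30 - 93) - 56410/641 = -63 - 56410/641 = -96793/641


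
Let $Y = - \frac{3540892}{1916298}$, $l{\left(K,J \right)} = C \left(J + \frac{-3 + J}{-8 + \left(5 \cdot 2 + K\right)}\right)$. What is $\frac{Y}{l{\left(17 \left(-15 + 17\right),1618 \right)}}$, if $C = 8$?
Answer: $- \frac{885223}{6373074843} \approx -0.0001389$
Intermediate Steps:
$l{\left(K,J \right)} = 8 J + \frac{8 \left(-3 + J\right)}{2 + K}$ ($l{\left(K,J \right)} = 8 \left(J + \frac{-3 + J}{-8 + \left(5 \cdot 2 + K\right)}\right) = 8 \left(J + \frac{-3 + J}{-8 + \left(10 + K\right)}\right) = 8 \left(J + \frac{-3 + J}{2 + K}\right) = 8 J + \frac{8 \left(-3 + J\right)}{2 + K}$)
$Y = - \frac{1770446}{958149}$ ($Y = \left(-3540892\right) \frac{1}{1916298} = - \frac{1770446}{958149} \approx -1.8478$)
$\frac{Y}{l{\left(17 \left(-15 + 17\right),1618 \right)}} = - \frac{1770446}{958149 \frac{8 \left(-3 + 3 \cdot 1618 + 1618 \cdot 17 \left(-15 + 17\right)\right)}{2 + 17 \left(-15 + 17\right)}} = - \frac{1770446}{958149 \frac{8 \left(-3 + 4854 + 1618 \cdot 17 \cdot 2\right)}{2 + 17 \cdot 2}} = - \frac{1770446}{958149 \frac{8 \left(-3 + 4854 + 1618 \cdot 34\right)}{2 + 34}} = - \frac{1770446}{958149 \frac{8 \left(-3 + 4854 + 55012\right)}{36}} = - \frac{1770446}{958149 \cdot 8 \cdot \frac{1}{36} \cdot 59863} = - \frac{1770446}{958149 \cdot \frac{119726}{9}} = \left(- \frac{1770446}{958149}\right) \frac{9}{119726} = - \frac{885223}{6373074843}$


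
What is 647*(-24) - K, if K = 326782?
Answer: -342310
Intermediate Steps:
647*(-24) - K = 647*(-24) - 1*326782 = -15528 - 326782 = -342310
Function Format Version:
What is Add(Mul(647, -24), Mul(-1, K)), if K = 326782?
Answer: -342310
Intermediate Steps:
Add(Mul(647, -24), Mul(-1, K)) = Add(Mul(647, -24), Mul(-1, 326782)) = Add(-15528, -326782) = -342310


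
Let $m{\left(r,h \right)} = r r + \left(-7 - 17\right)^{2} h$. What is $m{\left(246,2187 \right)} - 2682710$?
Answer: $-1362482$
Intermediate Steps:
$m{\left(r,h \right)} = r^{2} + 576 h$ ($m{\left(r,h \right)} = r^{2} + \left(-24\right)^{2} h = r^{2} + 576 h$)
$m{\left(246,2187 \right)} - 2682710 = \left(246^{2} + 576 \cdot 2187\right) - 2682710 = \left(60516 + 1259712\right) - 2682710 = 1320228 - 2682710 = -1362482$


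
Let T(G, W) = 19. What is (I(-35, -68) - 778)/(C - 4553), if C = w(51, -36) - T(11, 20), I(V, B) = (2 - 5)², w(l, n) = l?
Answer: 769/4521 ≈ 0.17010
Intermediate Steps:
I(V, B) = 9 (I(V, B) = (-3)² = 9)
C = 32 (C = 51 - 1*19 = 51 - 19 = 32)
(I(-35, -68) - 778)/(C - 4553) = (9 - 778)/(32 - 4553) = -769/(-4521) = -769*(-1/4521) = 769/4521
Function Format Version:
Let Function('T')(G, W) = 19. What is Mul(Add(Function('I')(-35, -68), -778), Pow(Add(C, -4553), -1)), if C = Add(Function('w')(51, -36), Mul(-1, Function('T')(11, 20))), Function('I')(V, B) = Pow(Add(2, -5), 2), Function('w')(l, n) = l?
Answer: Rational(769, 4521) ≈ 0.17010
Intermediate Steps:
Function('I')(V, B) = 9 (Function('I')(V, B) = Pow(-3, 2) = 9)
C = 32 (C = Add(51, Mul(-1, 19)) = Add(51, -19) = 32)
Mul(Add(Function('I')(-35, -68), -778), Pow(Add(C, -4553), -1)) = Mul(Add(9, -778), Pow(Add(32, -4553), -1)) = Mul(-769, Pow(-4521, -1)) = Mul(-769, Rational(-1, 4521)) = Rational(769, 4521)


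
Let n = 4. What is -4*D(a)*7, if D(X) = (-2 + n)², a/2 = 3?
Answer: -112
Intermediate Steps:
a = 6 (a = 2*3 = 6)
D(X) = 4 (D(X) = (-2 + 4)² = 2² = 4)
-4*D(a)*7 = -4*4*7 = -16*7 = -112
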